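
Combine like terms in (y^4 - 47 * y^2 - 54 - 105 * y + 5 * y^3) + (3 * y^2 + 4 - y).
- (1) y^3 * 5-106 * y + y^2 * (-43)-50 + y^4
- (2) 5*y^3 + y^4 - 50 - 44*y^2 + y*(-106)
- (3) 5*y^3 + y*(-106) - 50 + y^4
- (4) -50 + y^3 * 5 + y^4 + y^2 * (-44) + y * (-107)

Adding the polynomials and combining like terms:
(y^4 - 47*y^2 - 54 - 105*y + 5*y^3) + (3*y^2 + 4 - y)
= 5*y^3 + y^4 - 50 - 44*y^2 + y*(-106)
2) 5*y^3 + y^4 - 50 - 44*y^2 + y*(-106)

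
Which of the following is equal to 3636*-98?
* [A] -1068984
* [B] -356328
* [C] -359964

3636 * -98 = -356328
B) -356328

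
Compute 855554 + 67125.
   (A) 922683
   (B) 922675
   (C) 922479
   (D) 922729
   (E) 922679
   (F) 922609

855554 + 67125 = 922679
E) 922679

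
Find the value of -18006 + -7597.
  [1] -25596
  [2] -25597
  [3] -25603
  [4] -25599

-18006 + -7597 = -25603
3) -25603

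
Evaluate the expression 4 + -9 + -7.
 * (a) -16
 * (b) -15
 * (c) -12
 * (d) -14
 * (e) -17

First: 4 + -9 = -5
Then: -5 + -7 = -12
c) -12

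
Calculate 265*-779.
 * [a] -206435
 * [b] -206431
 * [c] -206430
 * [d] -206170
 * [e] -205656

265 * -779 = -206435
a) -206435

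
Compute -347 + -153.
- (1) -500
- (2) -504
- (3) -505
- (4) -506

-347 + -153 = -500
1) -500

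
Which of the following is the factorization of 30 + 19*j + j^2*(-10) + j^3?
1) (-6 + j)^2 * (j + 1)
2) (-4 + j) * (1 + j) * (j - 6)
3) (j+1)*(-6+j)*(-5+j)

We need to factor 30 + 19*j + j^2*(-10) + j^3.
The factored form is (j+1)*(-6+j)*(-5+j).
3) (j+1)*(-6+j)*(-5+j)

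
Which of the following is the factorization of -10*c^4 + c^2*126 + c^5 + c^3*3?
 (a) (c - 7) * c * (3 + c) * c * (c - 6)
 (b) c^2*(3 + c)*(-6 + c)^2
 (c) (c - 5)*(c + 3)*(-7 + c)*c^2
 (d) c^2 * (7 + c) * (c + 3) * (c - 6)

We need to factor -10*c^4 + c^2*126 + c^5 + c^3*3.
The factored form is (c - 7) * c * (3 + c) * c * (c - 6).
a) (c - 7) * c * (3 + c) * c * (c - 6)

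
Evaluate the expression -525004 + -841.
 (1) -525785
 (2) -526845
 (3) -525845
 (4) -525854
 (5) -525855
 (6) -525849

-525004 + -841 = -525845
3) -525845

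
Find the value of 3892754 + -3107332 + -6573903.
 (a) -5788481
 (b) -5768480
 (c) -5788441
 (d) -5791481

First: 3892754 + -3107332 = 785422
Then: 785422 + -6573903 = -5788481
a) -5788481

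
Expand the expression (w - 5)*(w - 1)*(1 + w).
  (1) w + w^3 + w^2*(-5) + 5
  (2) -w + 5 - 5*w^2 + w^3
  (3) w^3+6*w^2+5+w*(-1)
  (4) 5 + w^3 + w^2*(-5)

Expanding (w - 5)*(w - 1)*(1 + w):
= -w + 5 - 5*w^2 + w^3
2) -w + 5 - 5*w^2 + w^3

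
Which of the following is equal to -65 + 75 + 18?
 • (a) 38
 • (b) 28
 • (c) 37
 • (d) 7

First: -65 + 75 = 10
Then: 10 + 18 = 28
b) 28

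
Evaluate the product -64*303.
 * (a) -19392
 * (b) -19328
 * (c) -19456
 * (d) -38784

-64 * 303 = -19392
a) -19392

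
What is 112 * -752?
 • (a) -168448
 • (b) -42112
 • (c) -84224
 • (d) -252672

112 * -752 = -84224
c) -84224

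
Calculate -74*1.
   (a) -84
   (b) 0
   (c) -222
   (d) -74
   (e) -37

-74 * 1 = -74
d) -74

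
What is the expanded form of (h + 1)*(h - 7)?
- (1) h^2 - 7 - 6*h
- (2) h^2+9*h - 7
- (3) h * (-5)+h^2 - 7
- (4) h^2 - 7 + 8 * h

Expanding (h + 1)*(h - 7):
= h^2 - 7 - 6*h
1) h^2 - 7 - 6*h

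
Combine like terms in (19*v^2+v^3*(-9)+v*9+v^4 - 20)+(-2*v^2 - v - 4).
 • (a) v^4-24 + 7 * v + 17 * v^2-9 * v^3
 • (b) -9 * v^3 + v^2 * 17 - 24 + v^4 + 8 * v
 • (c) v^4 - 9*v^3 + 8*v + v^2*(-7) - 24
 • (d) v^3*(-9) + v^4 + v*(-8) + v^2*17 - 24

Adding the polynomials and combining like terms:
(19*v^2 + v^3*(-9) + v*9 + v^4 - 20) + (-2*v^2 - v - 4)
= -9 * v^3 + v^2 * 17 - 24 + v^4 + 8 * v
b) -9 * v^3 + v^2 * 17 - 24 + v^4 + 8 * v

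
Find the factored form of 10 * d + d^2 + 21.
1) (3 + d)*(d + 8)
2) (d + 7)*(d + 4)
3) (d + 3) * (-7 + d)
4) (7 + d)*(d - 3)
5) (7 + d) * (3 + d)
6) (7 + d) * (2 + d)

We need to factor 10 * d + d^2 + 21.
The factored form is (7 + d) * (3 + d).
5) (7 + d) * (3 + d)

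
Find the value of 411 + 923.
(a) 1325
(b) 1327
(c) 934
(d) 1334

411 + 923 = 1334
d) 1334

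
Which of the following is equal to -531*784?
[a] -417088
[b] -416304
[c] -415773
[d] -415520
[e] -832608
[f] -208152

-531 * 784 = -416304
b) -416304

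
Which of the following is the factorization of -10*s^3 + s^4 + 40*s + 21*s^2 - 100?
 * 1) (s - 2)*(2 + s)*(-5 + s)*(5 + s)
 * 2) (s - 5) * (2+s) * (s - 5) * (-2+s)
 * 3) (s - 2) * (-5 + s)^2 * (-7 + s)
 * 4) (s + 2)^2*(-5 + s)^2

We need to factor -10*s^3 + s^4 + 40*s + 21*s^2 - 100.
The factored form is (s - 5) * (2+s) * (s - 5) * (-2+s).
2) (s - 5) * (2+s) * (s - 5) * (-2+s)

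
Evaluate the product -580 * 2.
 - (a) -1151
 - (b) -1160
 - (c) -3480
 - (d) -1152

-580 * 2 = -1160
b) -1160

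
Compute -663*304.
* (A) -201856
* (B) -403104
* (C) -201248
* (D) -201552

-663 * 304 = -201552
D) -201552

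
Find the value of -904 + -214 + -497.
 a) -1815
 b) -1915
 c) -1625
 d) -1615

First: -904 + -214 = -1118
Then: -1118 + -497 = -1615
d) -1615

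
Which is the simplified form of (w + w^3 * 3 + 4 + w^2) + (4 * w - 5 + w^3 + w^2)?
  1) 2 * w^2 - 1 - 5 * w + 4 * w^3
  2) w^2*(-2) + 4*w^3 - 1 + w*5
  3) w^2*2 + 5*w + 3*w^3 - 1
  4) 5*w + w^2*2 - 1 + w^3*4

Adding the polynomials and combining like terms:
(w + w^3*3 + 4 + w^2) + (4*w - 5 + w^3 + w^2)
= 5*w + w^2*2 - 1 + w^3*4
4) 5*w + w^2*2 - 1 + w^3*4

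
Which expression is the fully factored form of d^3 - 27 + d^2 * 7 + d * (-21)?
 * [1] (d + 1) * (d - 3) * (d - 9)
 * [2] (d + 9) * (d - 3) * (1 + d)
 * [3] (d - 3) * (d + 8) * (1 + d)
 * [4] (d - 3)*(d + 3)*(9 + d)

We need to factor d^3 - 27 + d^2 * 7 + d * (-21).
The factored form is (d + 9) * (d - 3) * (1 + d).
2) (d + 9) * (d - 3) * (1 + d)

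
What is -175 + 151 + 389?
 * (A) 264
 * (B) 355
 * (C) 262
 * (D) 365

First: -175 + 151 = -24
Then: -24 + 389 = 365
D) 365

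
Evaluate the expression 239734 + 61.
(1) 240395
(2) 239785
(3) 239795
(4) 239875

239734 + 61 = 239795
3) 239795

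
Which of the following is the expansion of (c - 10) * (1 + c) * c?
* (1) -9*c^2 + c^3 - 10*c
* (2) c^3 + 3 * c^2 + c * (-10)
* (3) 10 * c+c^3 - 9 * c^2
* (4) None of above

Expanding (c - 10) * (1 + c) * c:
= -9*c^2 + c^3 - 10*c
1) -9*c^2 + c^3 - 10*c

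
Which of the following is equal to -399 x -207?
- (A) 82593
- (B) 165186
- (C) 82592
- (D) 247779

-399 * -207 = 82593
A) 82593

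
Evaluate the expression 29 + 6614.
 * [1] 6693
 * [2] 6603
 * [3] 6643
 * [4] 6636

29 + 6614 = 6643
3) 6643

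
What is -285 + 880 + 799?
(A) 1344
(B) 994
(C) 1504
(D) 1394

First: -285 + 880 = 595
Then: 595 + 799 = 1394
D) 1394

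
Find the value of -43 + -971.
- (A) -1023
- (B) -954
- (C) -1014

-43 + -971 = -1014
C) -1014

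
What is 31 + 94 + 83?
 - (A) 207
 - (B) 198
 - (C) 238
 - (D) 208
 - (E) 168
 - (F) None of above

First: 31 + 94 = 125
Then: 125 + 83 = 208
D) 208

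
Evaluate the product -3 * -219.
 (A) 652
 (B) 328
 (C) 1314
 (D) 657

-3 * -219 = 657
D) 657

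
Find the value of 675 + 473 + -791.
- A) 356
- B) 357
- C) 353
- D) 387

First: 675 + 473 = 1148
Then: 1148 + -791 = 357
B) 357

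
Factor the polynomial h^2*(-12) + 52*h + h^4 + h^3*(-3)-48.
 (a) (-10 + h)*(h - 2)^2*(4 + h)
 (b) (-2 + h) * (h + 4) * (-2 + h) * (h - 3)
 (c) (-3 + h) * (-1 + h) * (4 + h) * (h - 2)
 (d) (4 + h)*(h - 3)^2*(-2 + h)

We need to factor h^2*(-12) + 52*h + h^4 + h^3*(-3)-48.
The factored form is (-2 + h) * (h + 4) * (-2 + h) * (h - 3).
b) (-2 + h) * (h + 4) * (-2 + h) * (h - 3)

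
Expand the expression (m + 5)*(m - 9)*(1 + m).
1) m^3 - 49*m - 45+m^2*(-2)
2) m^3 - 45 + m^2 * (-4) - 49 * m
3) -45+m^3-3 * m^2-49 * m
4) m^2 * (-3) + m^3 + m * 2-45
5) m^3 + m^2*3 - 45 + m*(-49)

Expanding (m + 5)*(m - 9)*(1 + m):
= -45+m^3-3 * m^2-49 * m
3) -45+m^3-3 * m^2-49 * m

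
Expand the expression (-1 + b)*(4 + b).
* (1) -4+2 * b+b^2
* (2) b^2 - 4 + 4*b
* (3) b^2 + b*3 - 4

Expanding (-1 + b)*(4 + b):
= b^2 + b*3 - 4
3) b^2 + b*3 - 4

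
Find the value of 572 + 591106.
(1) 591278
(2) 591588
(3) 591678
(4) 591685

572 + 591106 = 591678
3) 591678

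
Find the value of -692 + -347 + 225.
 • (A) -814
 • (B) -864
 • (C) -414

First: -692 + -347 = -1039
Then: -1039 + 225 = -814
A) -814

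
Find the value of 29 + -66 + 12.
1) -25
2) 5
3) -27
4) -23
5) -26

First: 29 + -66 = -37
Then: -37 + 12 = -25
1) -25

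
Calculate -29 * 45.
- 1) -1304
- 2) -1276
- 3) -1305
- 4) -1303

-29 * 45 = -1305
3) -1305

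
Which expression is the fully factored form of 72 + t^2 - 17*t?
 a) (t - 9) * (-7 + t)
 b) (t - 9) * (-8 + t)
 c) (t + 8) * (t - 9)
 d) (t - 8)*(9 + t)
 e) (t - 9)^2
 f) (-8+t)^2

We need to factor 72 + t^2 - 17*t.
The factored form is (t - 9) * (-8 + t).
b) (t - 9) * (-8 + t)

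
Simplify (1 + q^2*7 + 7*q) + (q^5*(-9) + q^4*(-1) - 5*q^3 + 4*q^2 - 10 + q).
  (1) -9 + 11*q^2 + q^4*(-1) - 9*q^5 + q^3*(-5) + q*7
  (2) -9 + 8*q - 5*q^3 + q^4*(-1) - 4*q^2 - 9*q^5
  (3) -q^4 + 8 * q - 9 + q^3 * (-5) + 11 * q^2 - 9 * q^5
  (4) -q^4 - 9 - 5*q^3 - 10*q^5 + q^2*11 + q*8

Adding the polynomials and combining like terms:
(1 + q^2*7 + 7*q) + (q^5*(-9) + q^4*(-1) - 5*q^3 + 4*q^2 - 10 + q)
= -q^4 + 8 * q - 9 + q^3 * (-5) + 11 * q^2 - 9 * q^5
3) -q^4 + 8 * q - 9 + q^3 * (-5) + 11 * q^2 - 9 * q^5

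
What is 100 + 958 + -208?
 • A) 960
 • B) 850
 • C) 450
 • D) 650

First: 100 + 958 = 1058
Then: 1058 + -208 = 850
B) 850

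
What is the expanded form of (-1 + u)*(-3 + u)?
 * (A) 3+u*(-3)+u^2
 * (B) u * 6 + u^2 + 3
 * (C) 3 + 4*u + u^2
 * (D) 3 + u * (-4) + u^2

Expanding (-1 + u)*(-3 + u):
= 3 + u * (-4) + u^2
D) 3 + u * (-4) + u^2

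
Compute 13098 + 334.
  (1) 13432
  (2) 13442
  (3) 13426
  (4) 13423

13098 + 334 = 13432
1) 13432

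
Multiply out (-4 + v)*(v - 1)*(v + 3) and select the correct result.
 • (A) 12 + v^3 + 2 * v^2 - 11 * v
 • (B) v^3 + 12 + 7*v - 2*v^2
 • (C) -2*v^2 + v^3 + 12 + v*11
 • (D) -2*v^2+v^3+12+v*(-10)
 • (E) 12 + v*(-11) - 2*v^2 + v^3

Expanding (-4 + v)*(v - 1)*(v + 3):
= 12 + v*(-11) - 2*v^2 + v^3
E) 12 + v*(-11) - 2*v^2 + v^3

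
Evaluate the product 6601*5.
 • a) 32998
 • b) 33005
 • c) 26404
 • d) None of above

6601 * 5 = 33005
b) 33005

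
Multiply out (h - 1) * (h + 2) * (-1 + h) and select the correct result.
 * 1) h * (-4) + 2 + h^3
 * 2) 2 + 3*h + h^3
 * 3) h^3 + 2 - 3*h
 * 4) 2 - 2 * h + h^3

Expanding (h - 1) * (h + 2) * (-1 + h):
= h^3 + 2 - 3*h
3) h^3 + 2 - 3*h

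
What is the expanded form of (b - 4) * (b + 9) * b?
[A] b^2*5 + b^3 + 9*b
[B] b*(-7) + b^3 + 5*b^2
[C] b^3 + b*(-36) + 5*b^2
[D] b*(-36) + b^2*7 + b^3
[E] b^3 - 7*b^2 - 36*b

Expanding (b - 4) * (b + 9) * b:
= b^3 + b*(-36) + 5*b^2
C) b^3 + b*(-36) + 5*b^2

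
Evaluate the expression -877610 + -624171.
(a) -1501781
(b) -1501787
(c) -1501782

-877610 + -624171 = -1501781
a) -1501781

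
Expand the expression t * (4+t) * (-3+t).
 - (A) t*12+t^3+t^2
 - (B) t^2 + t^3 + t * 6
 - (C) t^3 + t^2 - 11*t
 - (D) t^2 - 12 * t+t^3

Expanding t * (4+t) * (-3+t):
= t^2 - 12 * t+t^3
D) t^2 - 12 * t+t^3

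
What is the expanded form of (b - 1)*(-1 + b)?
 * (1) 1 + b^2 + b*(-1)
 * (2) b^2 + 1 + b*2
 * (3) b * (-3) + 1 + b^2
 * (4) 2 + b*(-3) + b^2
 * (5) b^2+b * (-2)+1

Expanding (b - 1)*(-1 + b):
= b^2+b * (-2)+1
5) b^2+b * (-2)+1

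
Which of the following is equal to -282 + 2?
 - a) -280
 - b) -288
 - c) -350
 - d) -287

-282 + 2 = -280
a) -280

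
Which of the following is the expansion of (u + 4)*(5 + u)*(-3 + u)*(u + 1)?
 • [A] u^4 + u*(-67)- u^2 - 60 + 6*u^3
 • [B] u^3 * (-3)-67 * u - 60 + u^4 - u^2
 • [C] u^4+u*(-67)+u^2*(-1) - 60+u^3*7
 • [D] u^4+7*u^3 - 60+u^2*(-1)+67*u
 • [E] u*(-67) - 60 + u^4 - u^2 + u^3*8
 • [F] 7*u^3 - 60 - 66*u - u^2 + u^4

Expanding (u + 4)*(5 + u)*(-3 + u)*(u + 1):
= u^4+u*(-67)+u^2*(-1) - 60+u^3*7
C) u^4+u*(-67)+u^2*(-1) - 60+u^3*7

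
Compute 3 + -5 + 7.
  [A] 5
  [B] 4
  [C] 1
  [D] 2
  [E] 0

First: 3 + -5 = -2
Then: -2 + 7 = 5
A) 5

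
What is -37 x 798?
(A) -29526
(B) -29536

-37 * 798 = -29526
A) -29526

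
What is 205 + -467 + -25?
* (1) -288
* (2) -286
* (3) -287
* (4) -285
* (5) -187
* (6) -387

First: 205 + -467 = -262
Then: -262 + -25 = -287
3) -287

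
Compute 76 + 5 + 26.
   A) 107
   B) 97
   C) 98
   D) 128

First: 76 + 5 = 81
Then: 81 + 26 = 107
A) 107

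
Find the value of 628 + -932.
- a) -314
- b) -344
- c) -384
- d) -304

628 + -932 = -304
d) -304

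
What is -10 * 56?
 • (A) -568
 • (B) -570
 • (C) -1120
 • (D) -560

-10 * 56 = -560
D) -560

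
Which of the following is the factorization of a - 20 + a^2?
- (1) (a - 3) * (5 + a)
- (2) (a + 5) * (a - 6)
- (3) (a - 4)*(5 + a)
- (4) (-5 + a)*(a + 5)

We need to factor a - 20 + a^2.
The factored form is (a - 4)*(5 + a).
3) (a - 4)*(5 + a)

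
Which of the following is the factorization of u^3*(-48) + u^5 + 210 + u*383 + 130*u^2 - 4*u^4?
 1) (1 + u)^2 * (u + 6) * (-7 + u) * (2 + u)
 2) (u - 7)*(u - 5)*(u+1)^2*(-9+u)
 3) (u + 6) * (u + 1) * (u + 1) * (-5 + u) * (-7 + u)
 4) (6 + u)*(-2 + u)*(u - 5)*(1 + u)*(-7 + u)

We need to factor u^3*(-48) + u^5 + 210 + u*383 + 130*u^2 - 4*u^4.
The factored form is (u + 6) * (u + 1) * (u + 1) * (-5 + u) * (-7 + u).
3) (u + 6) * (u + 1) * (u + 1) * (-5 + u) * (-7 + u)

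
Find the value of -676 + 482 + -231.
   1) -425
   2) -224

First: -676 + 482 = -194
Then: -194 + -231 = -425
1) -425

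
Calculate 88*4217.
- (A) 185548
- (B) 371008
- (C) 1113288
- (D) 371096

88 * 4217 = 371096
D) 371096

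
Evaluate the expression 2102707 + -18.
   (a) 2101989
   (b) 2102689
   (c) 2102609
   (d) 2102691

2102707 + -18 = 2102689
b) 2102689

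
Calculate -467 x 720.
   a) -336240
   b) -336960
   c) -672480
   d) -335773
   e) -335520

-467 * 720 = -336240
a) -336240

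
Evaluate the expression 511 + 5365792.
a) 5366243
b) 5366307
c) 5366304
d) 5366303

511 + 5365792 = 5366303
d) 5366303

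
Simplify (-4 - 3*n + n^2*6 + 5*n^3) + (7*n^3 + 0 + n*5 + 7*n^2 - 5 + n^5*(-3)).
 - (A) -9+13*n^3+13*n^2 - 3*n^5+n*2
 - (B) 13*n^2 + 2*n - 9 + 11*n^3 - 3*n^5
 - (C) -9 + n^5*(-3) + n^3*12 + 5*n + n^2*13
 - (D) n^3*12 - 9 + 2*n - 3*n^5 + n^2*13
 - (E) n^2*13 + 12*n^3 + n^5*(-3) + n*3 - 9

Adding the polynomials and combining like terms:
(-4 - 3*n + n^2*6 + 5*n^3) + (7*n^3 + 0 + n*5 + 7*n^2 - 5 + n^5*(-3))
= n^3*12 - 9 + 2*n - 3*n^5 + n^2*13
D) n^3*12 - 9 + 2*n - 3*n^5 + n^2*13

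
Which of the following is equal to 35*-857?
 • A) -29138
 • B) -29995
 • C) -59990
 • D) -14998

35 * -857 = -29995
B) -29995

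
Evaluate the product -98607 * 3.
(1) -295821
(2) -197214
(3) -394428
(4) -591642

-98607 * 3 = -295821
1) -295821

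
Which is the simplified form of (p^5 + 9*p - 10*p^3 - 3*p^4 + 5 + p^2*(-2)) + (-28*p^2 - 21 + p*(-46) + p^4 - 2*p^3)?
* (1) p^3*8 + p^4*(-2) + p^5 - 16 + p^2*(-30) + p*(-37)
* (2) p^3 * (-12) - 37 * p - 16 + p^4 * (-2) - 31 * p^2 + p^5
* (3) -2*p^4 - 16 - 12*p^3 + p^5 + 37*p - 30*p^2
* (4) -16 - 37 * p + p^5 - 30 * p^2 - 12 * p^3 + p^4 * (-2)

Adding the polynomials and combining like terms:
(p^5 + 9*p - 10*p^3 - 3*p^4 + 5 + p^2*(-2)) + (-28*p^2 - 21 + p*(-46) + p^4 - 2*p^3)
= -16 - 37 * p + p^5 - 30 * p^2 - 12 * p^3 + p^4 * (-2)
4) -16 - 37 * p + p^5 - 30 * p^2 - 12 * p^3 + p^4 * (-2)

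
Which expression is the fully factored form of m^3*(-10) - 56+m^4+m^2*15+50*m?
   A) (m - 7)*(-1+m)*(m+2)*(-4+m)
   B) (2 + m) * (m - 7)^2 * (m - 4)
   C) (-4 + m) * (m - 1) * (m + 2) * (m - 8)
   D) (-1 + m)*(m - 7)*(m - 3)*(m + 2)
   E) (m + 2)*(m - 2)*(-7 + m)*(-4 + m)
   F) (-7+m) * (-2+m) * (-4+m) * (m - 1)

We need to factor m^3*(-10) - 56+m^4+m^2*15+50*m.
The factored form is (m - 7)*(-1+m)*(m+2)*(-4+m).
A) (m - 7)*(-1+m)*(m+2)*(-4+m)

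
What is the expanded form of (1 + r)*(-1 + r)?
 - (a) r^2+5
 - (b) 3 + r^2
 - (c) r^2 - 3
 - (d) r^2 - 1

Expanding (1 + r)*(-1 + r):
= r^2 - 1
d) r^2 - 1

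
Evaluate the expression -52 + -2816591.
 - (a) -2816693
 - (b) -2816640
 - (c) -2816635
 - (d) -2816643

-52 + -2816591 = -2816643
d) -2816643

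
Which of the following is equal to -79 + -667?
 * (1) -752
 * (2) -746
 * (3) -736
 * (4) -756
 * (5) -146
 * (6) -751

-79 + -667 = -746
2) -746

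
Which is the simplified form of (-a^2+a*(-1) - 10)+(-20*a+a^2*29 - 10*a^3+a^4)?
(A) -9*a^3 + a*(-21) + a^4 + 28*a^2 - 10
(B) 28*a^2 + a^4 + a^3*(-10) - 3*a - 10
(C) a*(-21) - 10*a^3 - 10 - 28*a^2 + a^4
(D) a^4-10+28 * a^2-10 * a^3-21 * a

Adding the polynomials and combining like terms:
(-a^2 + a*(-1) - 10) + (-20*a + a^2*29 - 10*a^3 + a^4)
= a^4-10+28 * a^2-10 * a^3-21 * a
D) a^4-10+28 * a^2-10 * a^3-21 * a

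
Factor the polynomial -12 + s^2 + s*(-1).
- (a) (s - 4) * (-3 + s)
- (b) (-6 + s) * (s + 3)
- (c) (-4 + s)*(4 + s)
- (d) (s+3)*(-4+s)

We need to factor -12 + s^2 + s*(-1).
The factored form is (s+3)*(-4+s).
d) (s+3)*(-4+s)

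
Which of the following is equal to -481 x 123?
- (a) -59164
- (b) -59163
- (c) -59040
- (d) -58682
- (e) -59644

-481 * 123 = -59163
b) -59163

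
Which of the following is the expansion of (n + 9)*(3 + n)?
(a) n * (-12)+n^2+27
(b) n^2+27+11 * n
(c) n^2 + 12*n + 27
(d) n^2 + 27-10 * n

Expanding (n + 9)*(3 + n):
= n^2 + 12*n + 27
c) n^2 + 12*n + 27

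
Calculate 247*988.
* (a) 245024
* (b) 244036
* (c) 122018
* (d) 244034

247 * 988 = 244036
b) 244036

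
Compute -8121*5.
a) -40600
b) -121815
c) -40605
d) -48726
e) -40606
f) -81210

-8121 * 5 = -40605
c) -40605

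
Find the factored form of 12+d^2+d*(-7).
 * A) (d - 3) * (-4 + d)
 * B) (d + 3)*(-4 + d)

We need to factor 12+d^2+d*(-7).
The factored form is (d - 3) * (-4 + d).
A) (d - 3) * (-4 + d)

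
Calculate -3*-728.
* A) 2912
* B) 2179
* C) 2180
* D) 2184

-3 * -728 = 2184
D) 2184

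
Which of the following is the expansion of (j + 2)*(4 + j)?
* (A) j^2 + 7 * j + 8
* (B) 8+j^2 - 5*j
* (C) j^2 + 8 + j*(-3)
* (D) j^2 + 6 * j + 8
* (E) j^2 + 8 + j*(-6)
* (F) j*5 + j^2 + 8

Expanding (j + 2)*(4 + j):
= j^2 + 6 * j + 8
D) j^2 + 6 * j + 8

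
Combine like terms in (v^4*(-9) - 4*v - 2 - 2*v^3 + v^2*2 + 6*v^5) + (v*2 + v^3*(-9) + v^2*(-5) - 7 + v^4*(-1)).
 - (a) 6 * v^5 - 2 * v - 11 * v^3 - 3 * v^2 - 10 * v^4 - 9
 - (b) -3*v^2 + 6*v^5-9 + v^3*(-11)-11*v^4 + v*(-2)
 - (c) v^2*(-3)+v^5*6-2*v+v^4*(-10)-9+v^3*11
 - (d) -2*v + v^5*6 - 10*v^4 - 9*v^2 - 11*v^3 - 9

Adding the polynomials and combining like terms:
(v^4*(-9) - 4*v - 2 - 2*v^3 + v^2*2 + 6*v^5) + (v*2 + v^3*(-9) + v^2*(-5) - 7 + v^4*(-1))
= 6 * v^5 - 2 * v - 11 * v^3 - 3 * v^2 - 10 * v^4 - 9
a) 6 * v^5 - 2 * v - 11 * v^3 - 3 * v^2 - 10 * v^4 - 9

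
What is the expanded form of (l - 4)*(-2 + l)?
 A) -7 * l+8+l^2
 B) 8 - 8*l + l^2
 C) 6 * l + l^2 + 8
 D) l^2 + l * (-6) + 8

Expanding (l - 4)*(-2 + l):
= l^2 + l * (-6) + 8
D) l^2 + l * (-6) + 8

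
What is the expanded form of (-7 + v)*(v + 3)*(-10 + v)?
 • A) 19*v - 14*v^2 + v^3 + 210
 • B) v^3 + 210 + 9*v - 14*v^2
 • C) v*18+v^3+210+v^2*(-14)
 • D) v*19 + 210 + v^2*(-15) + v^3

Expanding (-7 + v)*(v + 3)*(-10 + v):
= 19*v - 14*v^2 + v^3 + 210
A) 19*v - 14*v^2 + v^3 + 210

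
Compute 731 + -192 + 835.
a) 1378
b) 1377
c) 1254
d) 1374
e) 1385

First: 731 + -192 = 539
Then: 539 + 835 = 1374
d) 1374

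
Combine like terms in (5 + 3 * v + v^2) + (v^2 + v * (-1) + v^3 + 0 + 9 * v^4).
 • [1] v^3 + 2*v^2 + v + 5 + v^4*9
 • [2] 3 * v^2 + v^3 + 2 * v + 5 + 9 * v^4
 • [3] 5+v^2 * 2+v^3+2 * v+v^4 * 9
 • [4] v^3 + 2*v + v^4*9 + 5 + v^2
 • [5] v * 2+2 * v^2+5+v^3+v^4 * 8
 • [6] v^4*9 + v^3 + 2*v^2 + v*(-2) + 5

Adding the polynomials and combining like terms:
(5 + 3*v + v^2) + (v^2 + v*(-1) + v^3 + 0 + 9*v^4)
= 5+v^2 * 2+v^3+2 * v+v^4 * 9
3) 5+v^2 * 2+v^3+2 * v+v^4 * 9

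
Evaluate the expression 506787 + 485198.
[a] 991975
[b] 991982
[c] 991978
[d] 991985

506787 + 485198 = 991985
d) 991985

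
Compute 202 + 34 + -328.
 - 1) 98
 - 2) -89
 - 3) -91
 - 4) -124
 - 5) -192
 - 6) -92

First: 202 + 34 = 236
Then: 236 + -328 = -92
6) -92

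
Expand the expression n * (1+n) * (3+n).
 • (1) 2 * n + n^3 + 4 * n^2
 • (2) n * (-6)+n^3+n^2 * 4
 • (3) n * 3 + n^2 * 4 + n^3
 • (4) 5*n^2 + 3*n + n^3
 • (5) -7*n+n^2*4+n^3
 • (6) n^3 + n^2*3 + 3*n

Expanding n * (1+n) * (3+n):
= n * 3 + n^2 * 4 + n^3
3) n * 3 + n^2 * 4 + n^3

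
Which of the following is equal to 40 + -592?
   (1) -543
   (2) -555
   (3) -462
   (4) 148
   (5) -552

40 + -592 = -552
5) -552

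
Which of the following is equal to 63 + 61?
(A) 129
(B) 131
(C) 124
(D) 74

63 + 61 = 124
C) 124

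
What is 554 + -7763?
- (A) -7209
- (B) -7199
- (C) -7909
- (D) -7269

554 + -7763 = -7209
A) -7209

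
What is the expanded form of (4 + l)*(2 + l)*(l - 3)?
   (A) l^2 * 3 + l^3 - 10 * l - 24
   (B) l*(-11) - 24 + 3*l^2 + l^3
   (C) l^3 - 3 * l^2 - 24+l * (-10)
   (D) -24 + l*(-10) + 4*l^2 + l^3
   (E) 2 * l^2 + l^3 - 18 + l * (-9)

Expanding (4 + l)*(2 + l)*(l - 3):
= l^2 * 3 + l^3 - 10 * l - 24
A) l^2 * 3 + l^3 - 10 * l - 24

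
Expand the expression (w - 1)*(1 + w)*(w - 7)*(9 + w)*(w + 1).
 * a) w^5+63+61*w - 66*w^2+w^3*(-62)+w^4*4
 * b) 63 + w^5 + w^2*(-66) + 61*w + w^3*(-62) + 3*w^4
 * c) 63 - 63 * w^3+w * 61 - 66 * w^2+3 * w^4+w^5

Expanding (w - 1)*(1 + w)*(w - 7)*(9 + w)*(w + 1):
= 63 + w^5 + w^2*(-66) + 61*w + w^3*(-62) + 3*w^4
b) 63 + w^5 + w^2*(-66) + 61*w + w^3*(-62) + 3*w^4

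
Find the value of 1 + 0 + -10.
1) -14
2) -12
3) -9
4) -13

First: 1 + 0 = 1
Then: 1 + -10 = -9
3) -9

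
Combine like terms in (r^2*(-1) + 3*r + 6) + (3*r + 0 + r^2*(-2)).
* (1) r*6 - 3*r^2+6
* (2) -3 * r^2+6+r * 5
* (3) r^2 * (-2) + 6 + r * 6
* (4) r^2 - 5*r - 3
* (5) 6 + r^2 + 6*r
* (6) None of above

Adding the polynomials and combining like terms:
(r^2*(-1) + 3*r + 6) + (3*r + 0 + r^2*(-2))
= r*6 - 3*r^2+6
1) r*6 - 3*r^2+6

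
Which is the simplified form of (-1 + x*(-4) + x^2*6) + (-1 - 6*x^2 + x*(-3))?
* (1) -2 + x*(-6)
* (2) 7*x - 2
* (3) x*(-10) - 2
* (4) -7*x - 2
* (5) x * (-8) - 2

Adding the polynomials and combining like terms:
(-1 + x*(-4) + x^2*6) + (-1 - 6*x^2 + x*(-3))
= -7*x - 2
4) -7*x - 2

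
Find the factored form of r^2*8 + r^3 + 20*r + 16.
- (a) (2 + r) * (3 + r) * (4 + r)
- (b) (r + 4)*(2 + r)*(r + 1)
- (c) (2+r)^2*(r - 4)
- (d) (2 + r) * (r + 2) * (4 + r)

We need to factor r^2*8 + r^3 + 20*r + 16.
The factored form is (2 + r) * (r + 2) * (4 + r).
d) (2 + r) * (r + 2) * (4 + r)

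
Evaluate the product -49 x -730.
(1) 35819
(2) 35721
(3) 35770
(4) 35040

-49 * -730 = 35770
3) 35770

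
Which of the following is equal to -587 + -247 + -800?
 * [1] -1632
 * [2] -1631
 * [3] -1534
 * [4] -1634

First: -587 + -247 = -834
Then: -834 + -800 = -1634
4) -1634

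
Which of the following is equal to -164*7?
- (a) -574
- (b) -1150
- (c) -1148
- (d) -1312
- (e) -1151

-164 * 7 = -1148
c) -1148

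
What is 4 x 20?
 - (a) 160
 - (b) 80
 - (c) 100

4 * 20 = 80
b) 80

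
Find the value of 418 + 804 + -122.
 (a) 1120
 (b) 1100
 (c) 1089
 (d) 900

First: 418 + 804 = 1222
Then: 1222 + -122 = 1100
b) 1100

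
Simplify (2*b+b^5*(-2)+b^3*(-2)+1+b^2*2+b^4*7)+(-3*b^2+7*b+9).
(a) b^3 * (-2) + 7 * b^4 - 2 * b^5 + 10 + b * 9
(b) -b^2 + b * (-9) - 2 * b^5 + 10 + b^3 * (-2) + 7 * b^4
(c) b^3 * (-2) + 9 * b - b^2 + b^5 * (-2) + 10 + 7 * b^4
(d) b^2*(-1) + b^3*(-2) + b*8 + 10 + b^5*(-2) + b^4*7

Adding the polynomials and combining like terms:
(2*b + b^5*(-2) + b^3*(-2) + 1 + b^2*2 + b^4*7) + (-3*b^2 + 7*b + 9)
= b^3 * (-2) + 9 * b - b^2 + b^5 * (-2) + 10 + 7 * b^4
c) b^3 * (-2) + 9 * b - b^2 + b^5 * (-2) + 10 + 7 * b^4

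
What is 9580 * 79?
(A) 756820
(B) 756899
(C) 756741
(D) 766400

9580 * 79 = 756820
A) 756820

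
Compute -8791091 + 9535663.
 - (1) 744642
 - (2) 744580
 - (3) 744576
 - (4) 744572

-8791091 + 9535663 = 744572
4) 744572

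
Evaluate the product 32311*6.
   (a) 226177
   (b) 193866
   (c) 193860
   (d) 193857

32311 * 6 = 193866
b) 193866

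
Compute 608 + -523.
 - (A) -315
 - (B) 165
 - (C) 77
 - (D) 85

608 + -523 = 85
D) 85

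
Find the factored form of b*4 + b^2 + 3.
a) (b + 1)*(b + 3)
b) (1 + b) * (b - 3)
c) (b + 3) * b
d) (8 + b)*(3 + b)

We need to factor b*4 + b^2 + 3.
The factored form is (b + 1)*(b + 3).
a) (b + 1)*(b + 3)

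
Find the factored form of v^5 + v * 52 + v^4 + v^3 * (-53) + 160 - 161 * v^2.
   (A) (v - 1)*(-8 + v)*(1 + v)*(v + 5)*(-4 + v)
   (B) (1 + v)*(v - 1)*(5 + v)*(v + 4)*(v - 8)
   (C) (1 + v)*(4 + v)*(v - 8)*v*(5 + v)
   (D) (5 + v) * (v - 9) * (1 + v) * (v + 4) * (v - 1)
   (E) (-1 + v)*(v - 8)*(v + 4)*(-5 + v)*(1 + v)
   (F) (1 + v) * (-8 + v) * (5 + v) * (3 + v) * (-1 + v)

We need to factor v^5 + v * 52 + v^4 + v^3 * (-53) + 160 - 161 * v^2.
The factored form is (1 + v)*(v - 1)*(5 + v)*(v + 4)*(v - 8).
B) (1 + v)*(v - 1)*(5 + v)*(v + 4)*(v - 8)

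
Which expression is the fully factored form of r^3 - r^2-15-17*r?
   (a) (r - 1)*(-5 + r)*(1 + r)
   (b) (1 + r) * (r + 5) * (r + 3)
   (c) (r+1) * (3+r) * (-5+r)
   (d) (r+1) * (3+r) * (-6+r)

We need to factor r^3 - r^2-15-17*r.
The factored form is (r+1) * (3+r) * (-5+r).
c) (r+1) * (3+r) * (-5+r)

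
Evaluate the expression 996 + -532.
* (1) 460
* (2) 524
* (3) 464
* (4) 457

996 + -532 = 464
3) 464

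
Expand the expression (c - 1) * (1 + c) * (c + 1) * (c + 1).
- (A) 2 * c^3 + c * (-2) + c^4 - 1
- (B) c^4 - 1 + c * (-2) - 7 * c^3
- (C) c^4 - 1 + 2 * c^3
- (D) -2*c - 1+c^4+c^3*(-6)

Expanding (c - 1) * (1 + c) * (c + 1) * (c + 1):
= 2 * c^3 + c * (-2) + c^4 - 1
A) 2 * c^3 + c * (-2) + c^4 - 1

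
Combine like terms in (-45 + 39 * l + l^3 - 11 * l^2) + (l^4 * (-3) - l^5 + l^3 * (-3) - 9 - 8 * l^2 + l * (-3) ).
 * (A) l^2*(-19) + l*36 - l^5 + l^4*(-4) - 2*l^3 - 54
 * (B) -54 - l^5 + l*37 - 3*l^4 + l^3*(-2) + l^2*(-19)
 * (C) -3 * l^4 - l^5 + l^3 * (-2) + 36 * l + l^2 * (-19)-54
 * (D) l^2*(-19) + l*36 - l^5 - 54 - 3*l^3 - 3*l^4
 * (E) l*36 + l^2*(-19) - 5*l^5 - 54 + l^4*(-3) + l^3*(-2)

Adding the polynomials and combining like terms:
(-45 + 39*l + l^3 - 11*l^2) + (l^4*(-3) - l^5 + l^3*(-3) - 9 - 8*l^2 + l*(-3))
= -3 * l^4 - l^5 + l^3 * (-2) + 36 * l + l^2 * (-19)-54
C) -3 * l^4 - l^5 + l^3 * (-2) + 36 * l + l^2 * (-19)-54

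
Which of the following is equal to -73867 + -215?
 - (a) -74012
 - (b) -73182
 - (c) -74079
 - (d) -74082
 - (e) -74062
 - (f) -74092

-73867 + -215 = -74082
d) -74082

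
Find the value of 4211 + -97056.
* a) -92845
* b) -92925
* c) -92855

4211 + -97056 = -92845
a) -92845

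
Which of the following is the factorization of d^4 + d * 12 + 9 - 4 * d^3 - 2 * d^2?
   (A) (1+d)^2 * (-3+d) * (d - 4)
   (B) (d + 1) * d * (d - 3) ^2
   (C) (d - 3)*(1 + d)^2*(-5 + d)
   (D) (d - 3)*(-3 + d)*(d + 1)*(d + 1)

We need to factor d^4 + d * 12 + 9 - 4 * d^3 - 2 * d^2.
The factored form is (d - 3)*(-3 + d)*(d + 1)*(d + 1).
D) (d - 3)*(-3 + d)*(d + 1)*(d + 1)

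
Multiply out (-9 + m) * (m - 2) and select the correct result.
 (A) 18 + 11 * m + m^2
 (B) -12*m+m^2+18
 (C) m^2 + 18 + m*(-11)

Expanding (-9 + m) * (m - 2):
= m^2 + 18 + m*(-11)
C) m^2 + 18 + m*(-11)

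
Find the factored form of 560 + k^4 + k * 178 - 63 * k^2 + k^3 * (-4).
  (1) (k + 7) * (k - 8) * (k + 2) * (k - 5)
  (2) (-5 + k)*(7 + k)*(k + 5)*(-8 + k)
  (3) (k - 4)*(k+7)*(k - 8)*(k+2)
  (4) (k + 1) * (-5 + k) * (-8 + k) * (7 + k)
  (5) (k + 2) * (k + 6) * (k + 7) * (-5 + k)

We need to factor 560 + k^4 + k * 178 - 63 * k^2 + k^3 * (-4).
The factored form is (k + 7) * (k - 8) * (k + 2) * (k - 5).
1) (k + 7) * (k - 8) * (k + 2) * (k - 5)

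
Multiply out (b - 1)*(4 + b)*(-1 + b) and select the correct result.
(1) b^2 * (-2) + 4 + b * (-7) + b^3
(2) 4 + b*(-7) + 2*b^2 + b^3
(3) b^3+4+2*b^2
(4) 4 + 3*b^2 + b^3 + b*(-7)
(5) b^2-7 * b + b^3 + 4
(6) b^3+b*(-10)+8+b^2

Expanding (b - 1)*(4 + b)*(-1 + b):
= 4 + b*(-7) + 2*b^2 + b^3
2) 4 + b*(-7) + 2*b^2 + b^3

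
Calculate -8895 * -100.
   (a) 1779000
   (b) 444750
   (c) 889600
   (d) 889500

-8895 * -100 = 889500
d) 889500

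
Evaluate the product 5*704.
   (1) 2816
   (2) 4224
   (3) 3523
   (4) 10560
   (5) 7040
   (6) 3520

5 * 704 = 3520
6) 3520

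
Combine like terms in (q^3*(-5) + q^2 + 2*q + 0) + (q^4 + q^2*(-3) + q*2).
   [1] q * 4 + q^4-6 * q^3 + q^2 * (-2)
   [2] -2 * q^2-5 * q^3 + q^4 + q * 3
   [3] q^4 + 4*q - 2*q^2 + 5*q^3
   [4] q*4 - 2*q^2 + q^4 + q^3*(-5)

Adding the polynomials and combining like terms:
(q^3*(-5) + q^2 + 2*q + 0) + (q^4 + q^2*(-3) + q*2)
= q*4 - 2*q^2 + q^4 + q^3*(-5)
4) q*4 - 2*q^2 + q^4 + q^3*(-5)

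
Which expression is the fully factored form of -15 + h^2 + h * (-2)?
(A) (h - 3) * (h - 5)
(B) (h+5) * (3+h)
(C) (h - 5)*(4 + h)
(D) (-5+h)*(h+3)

We need to factor -15 + h^2 + h * (-2).
The factored form is (-5+h)*(h+3).
D) (-5+h)*(h+3)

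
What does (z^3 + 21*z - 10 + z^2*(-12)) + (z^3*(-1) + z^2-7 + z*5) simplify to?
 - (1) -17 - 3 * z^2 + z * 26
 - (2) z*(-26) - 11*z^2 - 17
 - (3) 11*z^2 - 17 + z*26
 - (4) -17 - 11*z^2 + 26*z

Adding the polynomials and combining like terms:
(z^3 + 21*z - 10 + z^2*(-12)) + (z^3*(-1) + z^2 - 7 + z*5)
= -17 - 11*z^2 + 26*z
4) -17 - 11*z^2 + 26*z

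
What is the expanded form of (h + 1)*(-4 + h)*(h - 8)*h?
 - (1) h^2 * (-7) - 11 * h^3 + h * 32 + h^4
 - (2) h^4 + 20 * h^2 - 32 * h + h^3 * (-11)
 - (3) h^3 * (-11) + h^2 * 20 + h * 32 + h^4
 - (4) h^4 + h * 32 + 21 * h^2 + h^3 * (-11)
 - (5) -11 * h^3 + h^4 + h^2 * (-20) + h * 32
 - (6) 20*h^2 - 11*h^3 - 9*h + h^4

Expanding (h + 1)*(-4 + h)*(h - 8)*h:
= h^3 * (-11) + h^2 * 20 + h * 32 + h^4
3) h^3 * (-11) + h^2 * 20 + h * 32 + h^4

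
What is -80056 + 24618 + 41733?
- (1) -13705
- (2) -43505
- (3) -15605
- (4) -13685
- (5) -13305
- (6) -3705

First: -80056 + 24618 = -55438
Then: -55438 + 41733 = -13705
1) -13705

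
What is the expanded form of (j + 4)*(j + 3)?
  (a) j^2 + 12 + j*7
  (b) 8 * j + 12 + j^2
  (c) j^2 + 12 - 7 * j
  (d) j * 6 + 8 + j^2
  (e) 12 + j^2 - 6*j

Expanding (j + 4)*(j + 3):
= j^2 + 12 + j*7
a) j^2 + 12 + j*7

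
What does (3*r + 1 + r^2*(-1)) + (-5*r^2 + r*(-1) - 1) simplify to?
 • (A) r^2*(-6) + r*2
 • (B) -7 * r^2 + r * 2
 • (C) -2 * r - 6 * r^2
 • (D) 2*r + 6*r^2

Adding the polynomials and combining like terms:
(3*r + 1 + r^2*(-1)) + (-5*r^2 + r*(-1) - 1)
= r^2*(-6) + r*2
A) r^2*(-6) + r*2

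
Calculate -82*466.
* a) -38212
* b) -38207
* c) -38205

-82 * 466 = -38212
a) -38212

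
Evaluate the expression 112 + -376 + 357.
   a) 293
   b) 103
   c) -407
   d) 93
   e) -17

First: 112 + -376 = -264
Then: -264 + 357 = 93
d) 93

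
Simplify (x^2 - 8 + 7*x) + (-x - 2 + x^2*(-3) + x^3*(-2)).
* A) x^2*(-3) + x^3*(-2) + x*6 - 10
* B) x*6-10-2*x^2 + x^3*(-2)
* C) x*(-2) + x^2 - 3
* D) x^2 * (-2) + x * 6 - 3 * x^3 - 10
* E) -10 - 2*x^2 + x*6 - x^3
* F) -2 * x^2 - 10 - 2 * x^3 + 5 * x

Adding the polynomials and combining like terms:
(x^2 - 8 + 7*x) + (-x - 2 + x^2*(-3) + x^3*(-2))
= x*6-10-2*x^2 + x^3*(-2)
B) x*6-10-2*x^2 + x^3*(-2)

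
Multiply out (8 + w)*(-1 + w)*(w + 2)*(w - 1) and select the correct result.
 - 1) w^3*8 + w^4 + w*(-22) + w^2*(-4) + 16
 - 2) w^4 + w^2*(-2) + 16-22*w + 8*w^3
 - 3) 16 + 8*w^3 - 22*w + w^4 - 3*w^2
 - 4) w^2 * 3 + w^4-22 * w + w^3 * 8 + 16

Expanding (8 + w)*(-1 + w)*(w + 2)*(w - 1):
= 16 + 8*w^3 - 22*w + w^4 - 3*w^2
3) 16 + 8*w^3 - 22*w + w^4 - 3*w^2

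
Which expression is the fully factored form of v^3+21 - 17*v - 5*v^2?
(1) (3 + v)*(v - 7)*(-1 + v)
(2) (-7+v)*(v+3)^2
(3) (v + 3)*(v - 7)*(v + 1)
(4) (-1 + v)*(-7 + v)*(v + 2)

We need to factor v^3+21 - 17*v - 5*v^2.
The factored form is (3 + v)*(v - 7)*(-1 + v).
1) (3 + v)*(v - 7)*(-1 + v)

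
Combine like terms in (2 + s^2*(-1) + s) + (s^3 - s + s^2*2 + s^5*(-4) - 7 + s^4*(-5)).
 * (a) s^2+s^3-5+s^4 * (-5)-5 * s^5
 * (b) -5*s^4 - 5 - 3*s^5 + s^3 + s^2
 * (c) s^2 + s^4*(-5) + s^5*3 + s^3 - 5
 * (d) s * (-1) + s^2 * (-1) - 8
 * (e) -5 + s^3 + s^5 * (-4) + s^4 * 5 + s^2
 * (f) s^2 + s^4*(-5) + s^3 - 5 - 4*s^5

Adding the polynomials and combining like terms:
(2 + s^2*(-1) + s) + (s^3 - s + s^2*2 + s^5*(-4) - 7 + s^4*(-5))
= s^2 + s^4*(-5) + s^3 - 5 - 4*s^5
f) s^2 + s^4*(-5) + s^3 - 5 - 4*s^5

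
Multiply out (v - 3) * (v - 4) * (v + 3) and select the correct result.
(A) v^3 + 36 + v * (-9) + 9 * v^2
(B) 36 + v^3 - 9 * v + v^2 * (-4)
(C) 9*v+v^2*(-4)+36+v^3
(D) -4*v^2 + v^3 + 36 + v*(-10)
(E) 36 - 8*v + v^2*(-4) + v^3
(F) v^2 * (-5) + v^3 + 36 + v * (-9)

Expanding (v - 3) * (v - 4) * (v + 3):
= 36 + v^3 - 9 * v + v^2 * (-4)
B) 36 + v^3 - 9 * v + v^2 * (-4)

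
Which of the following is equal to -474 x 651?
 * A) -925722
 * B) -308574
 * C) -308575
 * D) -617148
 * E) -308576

-474 * 651 = -308574
B) -308574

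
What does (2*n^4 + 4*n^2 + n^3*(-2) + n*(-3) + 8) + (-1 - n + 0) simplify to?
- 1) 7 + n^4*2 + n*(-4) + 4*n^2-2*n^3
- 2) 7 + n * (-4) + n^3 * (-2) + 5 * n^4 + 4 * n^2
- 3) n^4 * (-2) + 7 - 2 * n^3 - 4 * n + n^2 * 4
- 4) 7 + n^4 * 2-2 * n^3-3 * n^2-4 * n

Adding the polynomials and combining like terms:
(2*n^4 + 4*n^2 + n^3*(-2) + n*(-3) + 8) + (-1 - n + 0)
= 7 + n^4*2 + n*(-4) + 4*n^2-2*n^3
1) 7 + n^4*2 + n*(-4) + 4*n^2-2*n^3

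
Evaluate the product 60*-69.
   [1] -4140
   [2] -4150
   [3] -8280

60 * -69 = -4140
1) -4140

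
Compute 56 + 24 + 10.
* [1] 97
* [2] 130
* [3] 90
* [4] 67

First: 56 + 24 = 80
Then: 80 + 10 = 90
3) 90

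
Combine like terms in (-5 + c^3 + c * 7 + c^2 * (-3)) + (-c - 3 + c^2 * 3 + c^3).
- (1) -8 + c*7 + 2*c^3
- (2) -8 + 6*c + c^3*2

Adding the polynomials and combining like terms:
(-5 + c^3 + c*7 + c^2*(-3)) + (-c - 3 + c^2*3 + c^3)
= -8 + 6*c + c^3*2
2) -8 + 6*c + c^3*2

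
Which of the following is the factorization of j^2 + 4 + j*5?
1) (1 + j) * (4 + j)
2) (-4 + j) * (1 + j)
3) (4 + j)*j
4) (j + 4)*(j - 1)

We need to factor j^2 + 4 + j*5.
The factored form is (1 + j) * (4 + j).
1) (1 + j) * (4 + j)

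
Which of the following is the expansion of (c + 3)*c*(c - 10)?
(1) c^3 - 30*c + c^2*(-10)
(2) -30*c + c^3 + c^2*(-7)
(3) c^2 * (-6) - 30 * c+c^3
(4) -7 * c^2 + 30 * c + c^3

Expanding (c + 3)*c*(c - 10):
= -30*c + c^3 + c^2*(-7)
2) -30*c + c^3 + c^2*(-7)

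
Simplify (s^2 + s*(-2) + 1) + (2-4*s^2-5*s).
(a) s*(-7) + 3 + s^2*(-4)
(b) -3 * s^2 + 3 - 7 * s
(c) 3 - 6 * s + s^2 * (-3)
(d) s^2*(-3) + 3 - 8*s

Adding the polynomials and combining like terms:
(s^2 + s*(-2) + 1) + (2 - 4*s^2 - 5*s)
= -3 * s^2 + 3 - 7 * s
b) -3 * s^2 + 3 - 7 * s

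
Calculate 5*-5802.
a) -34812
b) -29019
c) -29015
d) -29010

5 * -5802 = -29010
d) -29010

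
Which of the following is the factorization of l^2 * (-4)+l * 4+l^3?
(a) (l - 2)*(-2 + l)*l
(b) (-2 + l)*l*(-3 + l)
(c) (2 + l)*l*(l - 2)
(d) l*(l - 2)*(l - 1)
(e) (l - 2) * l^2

We need to factor l^2 * (-4)+l * 4+l^3.
The factored form is (l - 2)*(-2 + l)*l.
a) (l - 2)*(-2 + l)*l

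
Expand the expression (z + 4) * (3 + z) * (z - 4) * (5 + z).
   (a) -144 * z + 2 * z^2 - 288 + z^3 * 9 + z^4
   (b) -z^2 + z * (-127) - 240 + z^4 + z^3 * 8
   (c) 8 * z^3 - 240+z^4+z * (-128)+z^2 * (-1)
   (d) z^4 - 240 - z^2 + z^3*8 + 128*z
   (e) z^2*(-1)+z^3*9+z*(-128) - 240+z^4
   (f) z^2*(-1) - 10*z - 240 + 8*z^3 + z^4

Expanding (z + 4) * (3 + z) * (z - 4) * (5 + z):
= 8 * z^3 - 240+z^4+z * (-128)+z^2 * (-1)
c) 8 * z^3 - 240+z^4+z * (-128)+z^2 * (-1)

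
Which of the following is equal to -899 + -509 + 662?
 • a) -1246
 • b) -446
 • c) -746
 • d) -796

First: -899 + -509 = -1408
Then: -1408 + 662 = -746
c) -746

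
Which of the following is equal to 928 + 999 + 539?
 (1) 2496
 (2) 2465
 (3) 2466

First: 928 + 999 = 1927
Then: 1927 + 539 = 2466
3) 2466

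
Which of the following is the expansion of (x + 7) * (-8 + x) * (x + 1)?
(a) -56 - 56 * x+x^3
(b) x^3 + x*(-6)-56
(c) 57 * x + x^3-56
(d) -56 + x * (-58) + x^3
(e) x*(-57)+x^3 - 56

Expanding (x + 7) * (-8 + x) * (x + 1):
= x*(-57)+x^3 - 56
e) x*(-57)+x^3 - 56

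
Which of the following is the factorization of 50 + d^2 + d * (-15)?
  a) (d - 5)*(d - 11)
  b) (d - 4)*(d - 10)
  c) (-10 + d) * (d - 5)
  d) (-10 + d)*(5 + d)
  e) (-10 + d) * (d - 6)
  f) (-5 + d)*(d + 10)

We need to factor 50 + d^2 + d * (-15).
The factored form is (-10 + d) * (d - 5).
c) (-10 + d) * (d - 5)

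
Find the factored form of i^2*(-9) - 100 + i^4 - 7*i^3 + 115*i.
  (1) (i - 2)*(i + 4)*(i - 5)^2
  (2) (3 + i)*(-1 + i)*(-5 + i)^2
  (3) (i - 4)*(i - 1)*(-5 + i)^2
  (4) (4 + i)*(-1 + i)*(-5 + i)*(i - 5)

We need to factor i^2*(-9) - 100 + i^4 - 7*i^3 + 115*i.
The factored form is (4 + i)*(-1 + i)*(-5 + i)*(i - 5).
4) (4 + i)*(-1 + i)*(-5 + i)*(i - 5)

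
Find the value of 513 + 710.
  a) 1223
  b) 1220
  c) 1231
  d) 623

513 + 710 = 1223
a) 1223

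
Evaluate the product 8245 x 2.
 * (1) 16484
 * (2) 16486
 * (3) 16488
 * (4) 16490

8245 * 2 = 16490
4) 16490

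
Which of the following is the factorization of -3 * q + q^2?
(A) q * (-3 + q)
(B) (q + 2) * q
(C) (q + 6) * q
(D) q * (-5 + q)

We need to factor -3 * q + q^2.
The factored form is q * (-3 + q).
A) q * (-3 + q)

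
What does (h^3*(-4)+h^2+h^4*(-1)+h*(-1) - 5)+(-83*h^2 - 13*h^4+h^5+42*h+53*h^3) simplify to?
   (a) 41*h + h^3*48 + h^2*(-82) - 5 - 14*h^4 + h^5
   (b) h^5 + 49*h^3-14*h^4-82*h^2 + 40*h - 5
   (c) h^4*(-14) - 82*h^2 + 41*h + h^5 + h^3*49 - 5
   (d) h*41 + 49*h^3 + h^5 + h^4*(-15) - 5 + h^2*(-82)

Adding the polynomials and combining like terms:
(h^3*(-4) + h^2 + h^4*(-1) + h*(-1) - 5) + (-83*h^2 - 13*h^4 + h^5 + 42*h + 53*h^3)
= h^4*(-14) - 82*h^2 + 41*h + h^5 + h^3*49 - 5
c) h^4*(-14) - 82*h^2 + 41*h + h^5 + h^3*49 - 5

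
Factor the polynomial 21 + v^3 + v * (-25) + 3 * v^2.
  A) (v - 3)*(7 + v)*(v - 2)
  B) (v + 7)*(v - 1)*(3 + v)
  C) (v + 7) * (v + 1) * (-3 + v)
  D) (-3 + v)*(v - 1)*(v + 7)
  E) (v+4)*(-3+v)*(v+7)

We need to factor 21 + v^3 + v * (-25) + 3 * v^2.
The factored form is (-3 + v)*(v - 1)*(v + 7).
D) (-3 + v)*(v - 1)*(v + 7)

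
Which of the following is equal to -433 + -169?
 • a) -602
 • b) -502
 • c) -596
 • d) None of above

-433 + -169 = -602
a) -602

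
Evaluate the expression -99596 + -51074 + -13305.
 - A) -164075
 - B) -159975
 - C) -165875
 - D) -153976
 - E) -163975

First: -99596 + -51074 = -150670
Then: -150670 + -13305 = -163975
E) -163975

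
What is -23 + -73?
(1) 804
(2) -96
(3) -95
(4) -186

-23 + -73 = -96
2) -96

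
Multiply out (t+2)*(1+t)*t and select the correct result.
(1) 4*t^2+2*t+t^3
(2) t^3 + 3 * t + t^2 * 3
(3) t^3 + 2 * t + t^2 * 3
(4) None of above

Expanding (t+2)*(1+t)*t:
= t^3 + 2 * t + t^2 * 3
3) t^3 + 2 * t + t^2 * 3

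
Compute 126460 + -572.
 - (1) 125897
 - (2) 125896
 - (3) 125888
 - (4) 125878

126460 + -572 = 125888
3) 125888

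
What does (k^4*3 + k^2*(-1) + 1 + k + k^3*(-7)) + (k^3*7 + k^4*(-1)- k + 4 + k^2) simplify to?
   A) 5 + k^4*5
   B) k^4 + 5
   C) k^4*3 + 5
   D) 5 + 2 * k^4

Adding the polynomials and combining like terms:
(k^4*3 + k^2*(-1) + 1 + k + k^3*(-7)) + (k^3*7 + k^4*(-1) - k + 4 + k^2)
= 5 + 2 * k^4
D) 5 + 2 * k^4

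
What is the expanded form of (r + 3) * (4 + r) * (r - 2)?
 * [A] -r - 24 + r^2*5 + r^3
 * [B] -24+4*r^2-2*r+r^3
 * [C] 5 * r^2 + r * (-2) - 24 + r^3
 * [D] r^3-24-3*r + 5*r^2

Expanding (r + 3) * (4 + r) * (r - 2):
= 5 * r^2 + r * (-2) - 24 + r^3
C) 5 * r^2 + r * (-2) - 24 + r^3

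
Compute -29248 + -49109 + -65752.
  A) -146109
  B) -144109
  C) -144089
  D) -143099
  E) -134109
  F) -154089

First: -29248 + -49109 = -78357
Then: -78357 + -65752 = -144109
B) -144109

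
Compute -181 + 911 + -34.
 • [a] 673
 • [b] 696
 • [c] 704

First: -181 + 911 = 730
Then: 730 + -34 = 696
b) 696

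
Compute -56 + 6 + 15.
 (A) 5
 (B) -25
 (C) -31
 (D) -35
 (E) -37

First: -56 + 6 = -50
Then: -50 + 15 = -35
D) -35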